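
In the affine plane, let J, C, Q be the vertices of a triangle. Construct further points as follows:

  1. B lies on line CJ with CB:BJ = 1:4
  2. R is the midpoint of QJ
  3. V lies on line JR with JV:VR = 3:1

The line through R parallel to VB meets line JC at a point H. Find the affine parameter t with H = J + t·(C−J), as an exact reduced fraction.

t = 16/15

Set J = (0, 0), C = (1, 0), Q = (0, 1); any affine frame gives the same invariant.
1. B lies on line CJ with CB:BJ = 1:4 ⇒ B = (4/5, 0)
2. R is the midpoint of QJ ⇒ R = (0, 1/2)
3. V lies on line JR with JV:VR = 3:1 ⇒ V = (0, 3/8)
through R parallel to VB: direction (4/5, -3/8); meets JC at H = (16/15, 0)
H = J + t·(C−J) with t = 16/15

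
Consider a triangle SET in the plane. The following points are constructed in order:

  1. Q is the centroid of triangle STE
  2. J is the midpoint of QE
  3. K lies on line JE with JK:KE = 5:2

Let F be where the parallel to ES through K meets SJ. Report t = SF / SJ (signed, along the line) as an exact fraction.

Set S = (0, 0), E = (1, 0), T = (0, 1); any affine frame gives the same invariant.
1. Q is the centroid of triangle STE ⇒ Q = (1/3, 1/3)
2. J is the midpoint of QE ⇒ J = (2/3, 1/6)
3. K lies on line JE with JK:KE = 5:2 ⇒ K = (19/21, 1/21)
through K parallel to ES: direction (-1, 0); meets SJ at F = (4/21, 1/21)
F = S + t·(J−S) with t = 2/7

t = 2/7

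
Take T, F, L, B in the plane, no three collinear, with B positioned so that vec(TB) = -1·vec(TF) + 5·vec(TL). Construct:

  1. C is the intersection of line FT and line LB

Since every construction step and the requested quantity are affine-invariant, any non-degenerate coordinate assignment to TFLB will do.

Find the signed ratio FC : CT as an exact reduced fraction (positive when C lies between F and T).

Work in coordinates with T = (0, 0), F = (1, 0), L = (0, 1), B = (-1, 5).
1. C is the intersection of line FT and line LB ⇒ C = (1/4, 0)
C = F + t·(T−F) with t = 3/4, so FC:CT = t:(1−t) = 3/4:1/4

FC:CT = 3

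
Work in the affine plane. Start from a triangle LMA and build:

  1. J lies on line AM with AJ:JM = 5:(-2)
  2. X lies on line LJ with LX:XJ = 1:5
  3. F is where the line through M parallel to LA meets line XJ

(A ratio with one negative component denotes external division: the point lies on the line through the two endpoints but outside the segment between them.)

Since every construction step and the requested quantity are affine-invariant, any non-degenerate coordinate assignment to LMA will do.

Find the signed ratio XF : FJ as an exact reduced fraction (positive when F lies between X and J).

XF:FJ = 13/12

Work in coordinates with L = (0, 0), M = (1, 0), A = (0, 1).
1. J lies on line AM with AJ:JM = 5:(-2) ⇒ J = (5/3, -2/3)
2. X lies on line LJ with LX:XJ = 1:5 ⇒ X = (5/18, -1/9)
3. F is where the line through M parallel to LA meets line XJ ⇒ F = (1, -2/5)
F = X + t·(J−X) with t = 13/25, so XF:FJ = t:(1−t) = 13/25:12/25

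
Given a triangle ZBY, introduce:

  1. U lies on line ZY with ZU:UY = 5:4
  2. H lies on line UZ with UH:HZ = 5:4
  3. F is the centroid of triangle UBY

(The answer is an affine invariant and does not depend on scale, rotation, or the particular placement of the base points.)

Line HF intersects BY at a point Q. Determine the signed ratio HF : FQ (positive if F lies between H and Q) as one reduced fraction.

HF:FQ = 49/12

Set Z = (0, 0), B = (1, 0), Y = (0, 1); any affine frame gives the same invariant.
1. U lies on line ZY with ZU:UY = 5:4 ⇒ U = (0, 5/9)
2. H lies on line UZ with UH:HZ = 5:4 ⇒ H = (0, 20/81)
3. F is the centroid of triangle UBY ⇒ F = (1/3, 14/27)
line HF meets BY at Q = (61/147, 86/147)
F = H + t·(Q−H) with t = 49/61, so HF:FQ = 49/61:12/61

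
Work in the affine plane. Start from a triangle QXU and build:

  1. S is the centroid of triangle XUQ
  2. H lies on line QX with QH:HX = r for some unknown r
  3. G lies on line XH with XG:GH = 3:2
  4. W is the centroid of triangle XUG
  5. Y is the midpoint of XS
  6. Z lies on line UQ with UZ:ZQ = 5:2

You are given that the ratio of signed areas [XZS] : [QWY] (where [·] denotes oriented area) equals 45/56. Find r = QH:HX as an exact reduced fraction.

r = -1/2

Choose coordinates Q = (0, 0), X = (1, 0), U = (0, 1).
1. S is the centroid of triangle XUQ ⇒ S = (1/3, 1/3)
2. With QH:HX = r, write λ = r/(r+1) so H = Q + λ·(X−Q); H is affine-linear in λ
3. G lies on line XH with XG:GH = 3:2 ⇒ G is an affine combination of earlier points and hence also affine-linear in λ
4. W is the centroid of triangle XUG ⇒ W is an affine combination of earlier points and hence also affine-linear in λ
5. Y is the midpoint of XS ⇒ Y = (2/3, 1/6)
6. Z lies on line UQ with UZ:ZQ = 5:2 ⇒ Z = (0, 2/7)
Every point depending on H is an affine combination of H and λ-independent points, so each such coordinate is linear in λ; the λ² term in each signed area is a multiple of (X−Q)×(X−Q) = 0, so 2·[XZS] and 2·[QWY] are each linear in λ. Evaluating at λ=0 and λ=1:
  2·[XZS] = -1/7,   2·[QWY] = 1/30·λ − 13/90
So [XZS]:[QWY] = (-1/7) / (1/30·λ − 13/90). Setting this equal to 45/56:
  -1/7 = 45/56·(1/30·λ − 13/90)  ⇒  λ = -1
Then r = λ/(1−λ) = (-1)/(2) = -1/2. Check: with r = -1/2, H = (-1, 0) and [XZS]:[QWY] = 45/56 as required.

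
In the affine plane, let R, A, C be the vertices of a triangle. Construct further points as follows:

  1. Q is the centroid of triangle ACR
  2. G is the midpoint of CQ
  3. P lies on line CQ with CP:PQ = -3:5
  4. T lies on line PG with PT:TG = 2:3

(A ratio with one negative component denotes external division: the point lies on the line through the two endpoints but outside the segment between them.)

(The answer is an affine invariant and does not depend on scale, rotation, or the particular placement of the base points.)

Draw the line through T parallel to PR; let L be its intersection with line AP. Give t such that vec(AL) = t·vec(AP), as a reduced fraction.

t = 13/15

Assign R = (0, 0), A = (1, 0), C = (0, 1) — the answer is frame-independent, so this choice is without loss of generality.
1. Q is the centroid of triangle ACR ⇒ Q = (1/3, 1/3)
2. G is the midpoint of CQ ⇒ G = (1/6, 2/3)
3. P lies on line CQ with CP:PQ = -3:5 ⇒ P = (-1/2, 2)
4. T lies on line PG with PT:TG = 2:3 ⇒ T = (-7/30, 22/15)
through T parallel to PR: direction (1/2, -2); meets AP at L = (-3/10, 26/15)
L = A + t·(P−A) with t = 13/15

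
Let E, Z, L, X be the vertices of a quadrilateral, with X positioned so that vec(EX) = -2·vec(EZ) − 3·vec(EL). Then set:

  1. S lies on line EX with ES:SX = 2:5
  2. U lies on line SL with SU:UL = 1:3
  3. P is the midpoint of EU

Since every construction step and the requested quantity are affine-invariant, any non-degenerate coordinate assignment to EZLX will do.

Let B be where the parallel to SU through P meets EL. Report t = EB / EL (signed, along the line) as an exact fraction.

Work in coordinates with E = (0, 0), Z = (1, 0), L = (0, 1), X = (-2, -3).
1. S lies on line EX with ES:SX = 2:5 ⇒ S = (-4/7, -6/7)
2. U lies on line SL with SU:UL = 1:3 ⇒ U = (-3/7, -11/28)
3. P is the midpoint of EU ⇒ P = (-3/14, -11/56)
through P parallel to SU: direction (1/7, 13/28); meets EL at B = (0, 1/2)
B = E + t·(L−E) with t = 1/2

t = 1/2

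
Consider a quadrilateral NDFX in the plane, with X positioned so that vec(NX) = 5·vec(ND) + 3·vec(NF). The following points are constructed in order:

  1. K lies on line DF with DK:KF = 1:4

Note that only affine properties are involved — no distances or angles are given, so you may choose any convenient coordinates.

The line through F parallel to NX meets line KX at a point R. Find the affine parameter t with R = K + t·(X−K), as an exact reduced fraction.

t = 32/7

Assign N = (0, 0), D = (1, 0), F = (0, 1), X = (5, 3) — the answer is frame-independent, so this choice is without loss of generality.
1. K lies on line DF with DK:KF = 1:4 ⇒ K = (4/5, 1/5)
through F parallel to NX: direction (5, 3); meets KX at R = (20, 13)
R = K + t·(X−K) with t = 32/7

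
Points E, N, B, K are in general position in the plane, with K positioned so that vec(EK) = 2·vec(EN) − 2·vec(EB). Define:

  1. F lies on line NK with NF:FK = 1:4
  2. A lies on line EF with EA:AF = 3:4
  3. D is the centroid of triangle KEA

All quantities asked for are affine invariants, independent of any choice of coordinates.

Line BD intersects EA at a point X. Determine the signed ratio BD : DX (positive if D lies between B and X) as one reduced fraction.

BD:DX = -13/4

Work in coordinates with E = (0, 0), N = (1, 0), B = (0, 1), K = (2, -2).
1. F lies on line NK with NF:FK = 1:4 ⇒ F = (6/5, -2/5)
2. A lies on line EF with EA:AF = 3:4 ⇒ A = (18/35, -6/35)
3. D is the centroid of triangle KEA ⇒ D = (88/105, -76/105)
line BD meets EA at X = (264/455, -88/455)
D = B + t·(X−B) with t = 13/9, so BD:DX = 13/9:-4/9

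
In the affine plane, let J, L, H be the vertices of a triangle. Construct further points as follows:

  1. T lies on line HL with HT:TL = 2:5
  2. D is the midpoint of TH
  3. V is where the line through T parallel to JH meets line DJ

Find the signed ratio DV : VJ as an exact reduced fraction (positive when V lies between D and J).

DV:VJ = -1/2

Choose coordinates J = (0, 0), L = (1, 0), H = (0, 1).
1. T lies on line HL with HT:TL = 2:5 ⇒ T = (2/7, 5/7)
2. D is the midpoint of TH ⇒ D = (1/7, 6/7)
3. V is where the line through T parallel to JH meets line DJ ⇒ V = (2/7, 12/7)
V = D + t·(J−D) with t = -1, so DV:VJ = t:(1−t) = -1:2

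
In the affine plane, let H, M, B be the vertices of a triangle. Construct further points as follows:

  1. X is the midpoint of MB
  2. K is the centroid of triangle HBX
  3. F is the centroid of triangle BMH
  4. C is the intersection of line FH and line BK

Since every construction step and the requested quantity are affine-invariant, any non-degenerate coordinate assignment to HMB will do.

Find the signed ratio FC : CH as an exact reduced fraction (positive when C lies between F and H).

Assign H = (0, 0), M = (1, 0), B = (0, 1) — the answer is frame-independent, so this choice is without loss of generality.
1. X is the midpoint of MB ⇒ X = (1/2, 1/2)
2. K is the centroid of triangle HBX ⇒ K = (1/6, 1/2)
3. F is the centroid of triangle BMH ⇒ F = (1/3, 1/3)
4. C is the intersection of line FH and line BK ⇒ C = (1/4, 1/4)
C = F + t·(H−F) with t = 1/4, so FC:CH = t:(1−t) = 1/4:3/4

FC:CH = 1/3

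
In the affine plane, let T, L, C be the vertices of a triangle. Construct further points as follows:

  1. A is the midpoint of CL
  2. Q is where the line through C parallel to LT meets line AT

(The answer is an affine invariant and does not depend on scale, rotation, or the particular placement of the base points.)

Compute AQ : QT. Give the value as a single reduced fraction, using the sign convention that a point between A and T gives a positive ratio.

AQ:QT = -1/2

Set T = (0, 0), L = (1, 0), C = (0, 1); any affine frame gives the same invariant.
1. A is the midpoint of CL ⇒ A = (1/2, 1/2)
2. Q is where the line through C parallel to LT meets line AT ⇒ Q = (1, 1)
Q = A + t·(T−A) with t = -1, so AQ:QT = t:(1−t) = -1:2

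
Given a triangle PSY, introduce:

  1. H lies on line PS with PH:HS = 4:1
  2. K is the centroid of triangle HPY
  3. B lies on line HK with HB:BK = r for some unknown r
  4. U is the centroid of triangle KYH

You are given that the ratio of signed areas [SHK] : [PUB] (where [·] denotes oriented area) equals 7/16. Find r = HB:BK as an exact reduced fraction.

Work in coordinates with P = (0, 0), S = (1, 0), Y = (0, 1).
1. H lies on line PS with PH:HS = 4:1 ⇒ H = (4/5, 0)
2. K is the centroid of triangle HPY ⇒ K = (4/15, 1/3)
3. With HB:BK = r, write λ = r/(r+1) so B = H + λ·(K−H); B is affine-linear in λ
4. U is the centroid of triangle KYH ⇒ U = (16/45, 4/9)
Every point depending on B is an affine combination of B and λ-independent points, so each such coordinate is linear in λ; the λ² term in each signed area is a multiple of (K−H)×(K−H) = 0, so 2·[SHK] and 2·[PUB] are each linear in λ. Evaluating at λ=0 and λ=1:
  2·[SHK] = -1/15,   2·[PUB] = 16/45·λ − 16/45
So [SHK]:[PUB] = (-1/15) / (16/45·λ − 16/45). Setting this equal to 7/16:
  -1/15 = 7/16·(16/45·λ − 16/45)  ⇒  λ = 4/7
Then r = λ/(1−λ) = (4/7)/(3/7) = 4/3. Check: with r = 4/3, B = (52/105, 4/21) and [SHK]:[PUB] = 7/16 as required.

r = 4/3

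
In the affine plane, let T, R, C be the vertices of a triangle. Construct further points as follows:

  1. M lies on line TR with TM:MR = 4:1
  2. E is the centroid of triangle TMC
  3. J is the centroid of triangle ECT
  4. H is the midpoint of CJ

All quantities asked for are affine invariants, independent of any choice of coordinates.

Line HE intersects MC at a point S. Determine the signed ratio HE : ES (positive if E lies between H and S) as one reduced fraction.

Work in coordinates with T = (0, 0), R = (1, 0), C = (0, 1).
1. M lies on line TR with TM:MR = 4:1 ⇒ M = (4/5, 0)
2. E is the centroid of triangle TMC ⇒ E = (4/15, 1/3)
3. J is the centroid of triangle ECT ⇒ J = (4/45, 4/9)
4. H is the midpoint of CJ ⇒ H = (2/45, 13/18)
line HE meets MC at S = (-2/5, 3/2)
E = H + t·(S−H) with t = -1/2, so HE:ES = -1/2:3/2

HE:ES = -1/3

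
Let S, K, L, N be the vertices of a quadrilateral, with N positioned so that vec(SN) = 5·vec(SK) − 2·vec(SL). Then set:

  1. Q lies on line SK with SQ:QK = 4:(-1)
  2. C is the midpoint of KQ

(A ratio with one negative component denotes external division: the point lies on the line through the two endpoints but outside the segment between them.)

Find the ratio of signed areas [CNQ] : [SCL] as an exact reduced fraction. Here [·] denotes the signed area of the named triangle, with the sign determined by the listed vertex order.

[CNQ]:[SCL] = 2/7

Set S = (0, 0), K = (1, 0), L = (0, 1), N = (5, -2); any affine frame gives the same invariant.
1. Q lies on line SK with SQ:QK = 4:(-1) ⇒ Q = (4/3, 0)
2. C is the midpoint of KQ ⇒ C = (7/6, 0)
2·[CNQ] = 1/3, 2·[SCL] = 7/6
[CNQ]:[SCL] = 1/3:7/6 = 2/7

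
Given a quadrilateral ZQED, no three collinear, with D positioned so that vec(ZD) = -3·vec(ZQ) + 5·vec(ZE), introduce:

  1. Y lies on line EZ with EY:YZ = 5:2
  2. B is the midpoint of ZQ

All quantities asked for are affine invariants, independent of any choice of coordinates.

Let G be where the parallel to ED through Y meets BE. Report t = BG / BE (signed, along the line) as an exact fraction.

t = -8/7

Set Z = (0, 0), Q = (1, 0), E = (0, 1), D = (-3, 5); any affine frame gives the same invariant.
1. Y lies on line EZ with EY:YZ = 5:2 ⇒ Y = (0, 2/7)
2. B is the midpoint of ZQ ⇒ B = (1/2, 0)
through Y parallel to ED: direction (-3, 4); meets BE at G = (15/14, -8/7)
G = B + t·(E−B) with t = -8/7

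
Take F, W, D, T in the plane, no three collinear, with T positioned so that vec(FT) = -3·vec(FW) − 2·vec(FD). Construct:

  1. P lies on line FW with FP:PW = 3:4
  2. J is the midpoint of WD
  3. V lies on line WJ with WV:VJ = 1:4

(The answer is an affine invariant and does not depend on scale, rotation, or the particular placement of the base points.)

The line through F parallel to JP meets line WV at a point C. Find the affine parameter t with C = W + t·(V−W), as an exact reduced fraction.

t = 35/4

Choose coordinates F = (0, 0), W = (1, 0), D = (0, 1), T = (-3, -2).
1. P lies on line FW with FP:PW = 3:4 ⇒ P = (3/7, 0)
2. J is the midpoint of WD ⇒ J = (1/2, 1/2)
3. V lies on line WJ with WV:VJ = 1:4 ⇒ V = (9/10, 1/10)
through F parallel to JP: direction (-1/14, -1/2); meets WV at C = (1/8, 7/8)
C = W + t·(V−W) with t = 35/4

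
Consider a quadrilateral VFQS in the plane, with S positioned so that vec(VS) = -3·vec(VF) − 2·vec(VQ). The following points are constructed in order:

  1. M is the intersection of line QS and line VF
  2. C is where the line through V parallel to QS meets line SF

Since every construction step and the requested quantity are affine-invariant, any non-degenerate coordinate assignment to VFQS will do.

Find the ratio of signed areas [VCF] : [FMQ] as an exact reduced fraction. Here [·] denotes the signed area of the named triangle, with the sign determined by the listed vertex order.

[VCF]:[FMQ] = -1/2

Set V = (0, 0), F = (1, 0), Q = (0, 1), S = (-3, -2); any affine frame gives the same invariant.
1. M is the intersection of line QS and line VF ⇒ M = (-1, 0)
2. C is where the line through V parallel to QS meets line SF ⇒ C = (-1, -1)
2·[VCF] = 1, 2·[FMQ] = -2
[VCF]:[FMQ] = 1:-2 = -1/2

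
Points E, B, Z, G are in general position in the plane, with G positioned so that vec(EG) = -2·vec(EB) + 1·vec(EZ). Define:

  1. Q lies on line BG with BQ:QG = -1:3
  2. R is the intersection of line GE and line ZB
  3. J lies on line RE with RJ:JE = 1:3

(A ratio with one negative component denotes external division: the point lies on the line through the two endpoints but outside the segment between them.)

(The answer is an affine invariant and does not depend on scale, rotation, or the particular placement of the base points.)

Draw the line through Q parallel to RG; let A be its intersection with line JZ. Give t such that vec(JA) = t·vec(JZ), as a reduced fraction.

t = 3/4

Assign E = (0, 0), B = (1, 0), Z = (0, 1), G = (-2, 1) — the answer is frame-independent, so this choice is without loss of generality.
1. Q lies on line BG with BQ:QG = -1:3 ⇒ Q = (5/2, -1/2)
2. R is the intersection of line GE and line ZB ⇒ R = (2, -1)
3. J lies on line RE with RJ:JE = 1:3 ⇒ J = (3/2, -3/4)
through Q parallel to RG: direction (-4, 2); meets JZ at A = (3/8, 9/16)
A = J + t·(Z−J) with t = 3/4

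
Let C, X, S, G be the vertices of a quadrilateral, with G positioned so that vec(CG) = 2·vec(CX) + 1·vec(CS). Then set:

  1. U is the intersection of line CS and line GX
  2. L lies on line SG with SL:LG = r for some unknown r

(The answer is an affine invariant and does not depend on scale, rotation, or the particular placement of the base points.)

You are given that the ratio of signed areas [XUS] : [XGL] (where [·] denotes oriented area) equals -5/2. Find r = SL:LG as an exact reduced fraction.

Choose coordinates C = (0, 0), X = (1, 0), S = (0, 1), G = (2, 1).
1. U is the intersection of line CS and line GX ⇒ U = (0, -1)
2. With SL:LG = r, write λ = r/(r+1) so L = S + λ·(G−S); L is affine-linear in λ
Every point depending on L is an affine combination of L and λ-independent points, so each such coordinate is linear in λ; the λ² term in each signed area is a multiple of (G−S)×(G−S) = 0, so 2·[XUS] and 2·[XGL] are each linear in λ. Evaluating at λ=0 and λ=1:
  2·[XUS] = -2,   2·[XGL] = -2·λ + 2
So [XUS]:[XGL] = (-2) / (-2·λ + 2). Setting this equal to -5/2:
  -2 = -5/2·(-2·λ + 2)  ⇒  λ = 3/5
Then r = λ/(1−λ) = (3/5)/(2/5) = 3/2. Check: with r = 3/2, L = (6/5, 1) and [XUS]:[XGL] = -5/2 as required.

r = 3/2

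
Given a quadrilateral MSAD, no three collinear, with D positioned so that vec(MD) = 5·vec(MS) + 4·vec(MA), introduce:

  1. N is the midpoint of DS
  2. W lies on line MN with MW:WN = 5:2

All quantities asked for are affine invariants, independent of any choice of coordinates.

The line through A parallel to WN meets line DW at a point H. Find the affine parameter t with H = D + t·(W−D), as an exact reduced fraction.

t = -1/2

Set M = (0, 0), S = (1, 0), A = (0, 1), D = (5, 4); any affine frame gives the same invariant.
1. N is the midpoint of DS ⇒ N = (3, 2)
2. W lies on line MN with MW:WN = 5:2 ⇒ W = (15/7, 10/7)
through A parallel to WN: direction (6/7, 4/7); meets DW at H = (45/7, 37/7)
H = D + t·(W−D) with t = -1/2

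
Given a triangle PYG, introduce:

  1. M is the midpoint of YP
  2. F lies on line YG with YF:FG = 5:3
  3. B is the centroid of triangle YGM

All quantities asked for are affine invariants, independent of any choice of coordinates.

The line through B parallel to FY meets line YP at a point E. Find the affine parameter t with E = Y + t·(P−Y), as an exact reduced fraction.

Work in coordinates with P = (0, 0), Y = (1, 0), G = (0, 1).
1. M is the midpoint of YP ⇒ M = (1/2, 0)
2. F lies on line YG with YF:FG = 5:3 ⇒ F = (3/8, 5/8)
3. B is the centroid of triangle YGM ⇒ B = (1/2, 1/3)
through B parallel to FY: direction (5/8, -5/8); meets YP at E = (5/6, 0)
E = Y + t·(P−Y) with t = 1/6

t = 1/6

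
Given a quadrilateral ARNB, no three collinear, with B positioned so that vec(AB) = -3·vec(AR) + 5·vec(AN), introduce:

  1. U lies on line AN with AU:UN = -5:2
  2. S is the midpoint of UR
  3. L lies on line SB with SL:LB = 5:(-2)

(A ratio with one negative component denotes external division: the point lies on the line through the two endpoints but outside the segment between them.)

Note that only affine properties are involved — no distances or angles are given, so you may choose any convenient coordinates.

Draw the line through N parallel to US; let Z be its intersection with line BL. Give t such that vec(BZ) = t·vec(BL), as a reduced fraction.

t = -9/10

Set A = (0, 0), R = (1, 0), N = (0, 1), B = (-3, 5); any affine frame gives the same invariant.
1. U lies on line AN with AU:UN = -5:2 ⇒ U = (0, 5/3)
2. S is the midpoint of UR ⇒ S = (1/2, 5/6)
3. L lies on line SB with SL:LB = 5:(-2) ⇒ L = (-16/3, 70/9)
through N parallel to US: direction (1/2, -5/6); meets BL at Z = (-9/10, 5/2)
Z = B + t·(L−B) with t = -9/10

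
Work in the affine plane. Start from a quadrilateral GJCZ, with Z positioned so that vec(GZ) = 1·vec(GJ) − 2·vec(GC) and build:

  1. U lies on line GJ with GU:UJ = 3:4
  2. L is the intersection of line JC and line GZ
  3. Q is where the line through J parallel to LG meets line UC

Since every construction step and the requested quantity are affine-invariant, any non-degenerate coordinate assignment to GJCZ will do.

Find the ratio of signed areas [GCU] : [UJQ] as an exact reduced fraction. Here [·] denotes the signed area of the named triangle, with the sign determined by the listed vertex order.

Work in coordinates with G = (0, 0), J = (1, 0), C = (0, 1), Z = (1, -2).
1. U lies on line GJ with GU:UJ = 3:4 ⇒ U = (3/7, 0)
2. L is the intersection of line JC and line GZ ⇒ L = (-1, 2)
3. Q is where the line through J parallel to LG meets line UC ⇒ Q = (-3, 8)
2·[GCU] = -3/7, 2·[UJQ] = 32/7
[GCU]:[UJQ] = -3/7:32/7 = -3/32

[GCU]:[UJQ] = -3/32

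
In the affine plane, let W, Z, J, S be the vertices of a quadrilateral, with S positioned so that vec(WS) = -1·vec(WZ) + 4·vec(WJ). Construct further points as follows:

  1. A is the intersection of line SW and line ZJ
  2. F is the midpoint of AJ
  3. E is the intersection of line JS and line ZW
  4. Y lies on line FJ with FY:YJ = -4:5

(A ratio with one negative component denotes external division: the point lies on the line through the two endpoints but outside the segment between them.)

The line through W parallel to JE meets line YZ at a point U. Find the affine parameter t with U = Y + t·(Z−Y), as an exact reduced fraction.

t = 2/11

Work in coordinates with W = (0, 0), Z = (1, 0), J = (0, 1), S = (-1, 4).
1. A is the intersection of line SW and line ZJ ⇒ A = (-1/3, 4/3)
2. F is the midpoint of AJ ⇒ F = (-1/6, 7/6)
3. E is the intersection of line JS and line ZW ⇒ E = (1/3, 0)
4. Y lies on line FJ with FY:YJ = -4:5 ⇒ Y = (-5/6, 11/6)
through W parallel to JE: direction (1/3, -1); meets YZ at U = (-1/2, 3/2)
U = Y + t·(Z−Y) with t = 2/11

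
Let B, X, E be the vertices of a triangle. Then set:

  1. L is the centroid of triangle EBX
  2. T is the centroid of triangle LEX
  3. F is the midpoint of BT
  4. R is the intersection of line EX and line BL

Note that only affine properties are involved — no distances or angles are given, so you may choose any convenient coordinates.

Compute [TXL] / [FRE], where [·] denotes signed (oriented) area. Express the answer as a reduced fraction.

Choose coordinates B = (0, 0), X = (1, 0), E = (0, 1).
1. L is the centroid of triangle EBX ⇒ L = (1/3, 1/3)
2. T is the centroid of triangle LEX ⇒ T = (4/9, 4/9)
3. F is the midpoint of BT ⇒ F = (2/9, 2/9)
4. R is the intersection of line EX and line BL ⇒ R = (1/2, 1/2)
2·[TXL] = -1/9, 2·[FRE] = 5/18
[TXL]:[FRE] = -1/9:5/18 = -2/5

[TXL]:[FRE] = -2/5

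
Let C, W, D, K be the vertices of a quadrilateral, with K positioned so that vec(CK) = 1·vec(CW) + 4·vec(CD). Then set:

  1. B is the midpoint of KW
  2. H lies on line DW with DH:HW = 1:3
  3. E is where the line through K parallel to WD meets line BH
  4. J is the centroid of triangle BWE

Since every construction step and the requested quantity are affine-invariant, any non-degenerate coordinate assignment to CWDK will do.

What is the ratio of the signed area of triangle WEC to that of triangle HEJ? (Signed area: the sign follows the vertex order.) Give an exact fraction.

Assign C = (0, 0), W = (1, 0), D = (0, 1), K = (1, 4) — the answer is frame-independent, so this choice is without loss of generality.
1. B is the midpoint of KW ⇒ B = (1, 2)
2. H lies on line DW with DH:HW = 1:3 ⇒ H = (1/4, 3/4)
3. E is where the line through K parallel to WD meets line BH ⇒ E = (7/4, 13/4)
4. J is the centroid of triangle BWE ⇒ J = (5/4, 7/4)
2·[WEC] = 13/4, 2·[HEJ] = -1
[WEC]:[HEJ] = 13/4:-1 = -13/4

[WEC]:[HEJ] = -13/4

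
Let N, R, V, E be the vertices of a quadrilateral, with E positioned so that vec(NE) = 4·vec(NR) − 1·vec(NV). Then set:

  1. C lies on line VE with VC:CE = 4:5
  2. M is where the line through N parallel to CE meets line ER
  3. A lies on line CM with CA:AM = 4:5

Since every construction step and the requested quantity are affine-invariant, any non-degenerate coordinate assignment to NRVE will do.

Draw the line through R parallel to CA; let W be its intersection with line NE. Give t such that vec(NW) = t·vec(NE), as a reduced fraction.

Set N = (0, 0), R = (1, 0), V = (0, 1), E = (4, -1); any affine frame gives the same invariant.
1. C lies on line VE with VC:CE = 4:5 ⇒ C = (16/9, 1/9)
2. M is where the line through N parallel to CE meets line ER ⇒ M = (-2, 1)
3. A lies on line CM with CA:AM = 4:5 ⇒ A = (8/81, 41/81)
through R parallel to CA: direction (-136/81, 32/81); meets NE at W = (-16, 4)
W = N + t·(E−N) with t = -4

t = -4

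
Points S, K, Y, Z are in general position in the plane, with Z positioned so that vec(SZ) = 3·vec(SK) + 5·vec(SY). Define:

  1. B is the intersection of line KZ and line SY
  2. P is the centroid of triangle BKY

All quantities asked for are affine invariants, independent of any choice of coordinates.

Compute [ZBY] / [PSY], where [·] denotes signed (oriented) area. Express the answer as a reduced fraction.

Assign S = (0, 0), K = (1, 0), Y = (0, 1), Z = (3, 5) — the answer is frame-independent, so this choice is without loss of generality.
1. B is the intersection of line KZ and line SY ⇒ B = (0, -5/2)
2. P is the centroid of triangle BKY ⇒ P = (1/3, -1/2)
2·[ZBY] = -21/2, 2·[PSY] = -1/3
[ZBY]:[PSY] = -21/2:-1/3 = 63/2

[ZBY]:[PSY] = 63/2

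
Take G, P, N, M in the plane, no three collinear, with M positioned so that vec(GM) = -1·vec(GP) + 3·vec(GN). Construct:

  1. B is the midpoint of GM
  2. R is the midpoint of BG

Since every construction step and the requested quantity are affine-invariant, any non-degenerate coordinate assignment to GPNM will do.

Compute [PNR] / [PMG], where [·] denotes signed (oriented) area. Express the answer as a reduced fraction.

[PNR]:[PMG] = 1/6

Choose coordinates G = (0, 0), P = (1, 0), N = (0, 1), M = (-1, 3).
1. B is the midpoint of GM ⇒ B = (-1/2, 3/2)
2. R is the midpoint of BG ⇒ R = (-1/4, 3/4)
2·[PNR] = 1/2, 2·[PMG] = 3
[PNR]:[PMG] = 1/2:3 = 1/6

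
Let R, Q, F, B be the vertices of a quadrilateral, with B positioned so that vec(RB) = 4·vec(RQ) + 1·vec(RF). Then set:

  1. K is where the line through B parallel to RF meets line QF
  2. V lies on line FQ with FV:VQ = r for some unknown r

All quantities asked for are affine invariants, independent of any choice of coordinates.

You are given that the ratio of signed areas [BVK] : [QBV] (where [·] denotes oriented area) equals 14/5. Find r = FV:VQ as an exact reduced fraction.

r = -2/5

Set R = (0, 0), Q = (1, 0), F = (0, 1), B = (4, 1); any affine frame gives the same invariant.
1. K is where the line through B parallel to RF meets line QF ⇒ K = (4, -3)
2. With FV:VQ = r, write λ = r/(r+1) so V = F + λ·(Q−F); V is affine-linear in λ
Every point depending on V is an affine combination of V and λ-independent points, so each such coordinate is linear in λ; the λ² term in each signed area is a multiple of (Q−F)×(Q−F) = 0, so 2·[BVK] and 2·[QBV] are each linear in λ. Evaluating at λ=0 and λ=1:
  2·[BVK] = -4·λ + 16,   2·[QBV] = -4·λ + 4
So [BVK]:[QBV] = (-4·λ + 16) / (-4·λ + 4). Setting this equal to 14/5:
  -4·λ + 16 = 14/5·(-4·λ + 4)  ⇒  λ = -2/3
Then r = λ/(1−λ) = (-2/3)/(5/3) = -2/5. Check: with r = -2/5, V = (-2/3, 5/3) and [BVK]:[QBV] = 14/5 as required.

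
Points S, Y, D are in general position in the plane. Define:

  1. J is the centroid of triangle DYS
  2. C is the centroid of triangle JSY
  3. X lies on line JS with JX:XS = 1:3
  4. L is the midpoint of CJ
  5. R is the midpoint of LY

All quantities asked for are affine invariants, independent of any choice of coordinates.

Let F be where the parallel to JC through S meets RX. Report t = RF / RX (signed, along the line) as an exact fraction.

Work in coordinates with S = (0, 0), Y = (1, 0), D = (0, 1).
1. J is the centroid of triangle DYS ⇒ J = (1/3, 1/3)
2. C is the centroid of triangle JSY ⇒ C = (4/9, 1/9)
3. X lies on line JS with JX:XS = 1:3 ⇒ X = (1/4, 1/4)
4. L is the midpoint of CJ ⇒ L = (7/18, 2/9)
5. R is the midpoint of LY ⇒ R = (25/36, 1/9)
through S parallel to JC: direction (1/9, -2/9); meets RX at F = (-7/36, 7/18)
F = R + t·(X−R) with t = 2

t = 2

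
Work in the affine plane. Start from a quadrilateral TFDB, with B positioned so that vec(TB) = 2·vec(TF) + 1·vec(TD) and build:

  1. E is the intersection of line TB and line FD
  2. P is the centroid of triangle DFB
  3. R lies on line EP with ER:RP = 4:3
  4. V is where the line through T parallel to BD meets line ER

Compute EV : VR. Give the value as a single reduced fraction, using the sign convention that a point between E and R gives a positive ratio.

EV:VR = -7/11

Work in coordinates with T = (0, 0), F = (1, 0), D = (0, 1), B = (2, 1).
1. E is the intersection of line TB and line FD ⇒ E = (2/3, 1/3)
2. P is the centroid of triangle DFB ⇒ P = (1, 2/3)
3. R lies on line EP with ER:RP = 4:3 ⇒ R = (6/7, 11/21)
4. V is where the line through T parallel to BD meets line ER ⇒ V = (1/3, 0)
V = E + t·(R−E) with t = -7/4, so EV:VR = t:(1−t) = -7/4:11/4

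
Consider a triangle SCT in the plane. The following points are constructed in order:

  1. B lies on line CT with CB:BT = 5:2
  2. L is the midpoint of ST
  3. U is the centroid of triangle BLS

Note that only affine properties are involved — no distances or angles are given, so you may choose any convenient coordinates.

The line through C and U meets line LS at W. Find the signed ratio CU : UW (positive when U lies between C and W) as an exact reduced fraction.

CU:UW = 19/2

Choose coordinates S = (0, 0), C = (1, 0), T = (0, 1).
1. B lies on line CT with CB:BT = 5:2 ⇒ B = (2/7, 5/7)
2. L is the midpoint of ST ⇒ L = (0, 1/2)
3. U is the centroid of triangle BLS ⇒ U = (2/21, 17/42)
line CU meets LS at W = (0, 17/38)
U = C + t·(W−C) with t = 19/21, so CU:UW = 19/21:2/21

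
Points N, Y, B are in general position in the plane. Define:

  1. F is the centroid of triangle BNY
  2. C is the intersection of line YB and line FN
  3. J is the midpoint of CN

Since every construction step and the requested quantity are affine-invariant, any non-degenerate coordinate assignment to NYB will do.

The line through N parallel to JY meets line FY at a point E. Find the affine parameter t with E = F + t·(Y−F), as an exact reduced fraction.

Choose coordinates N = (0, 0), Y = (1, 0), B = (0, 1).
1. F is the centroid of triangle BNY ⇒ F = (1/3, 1/3)
2. C is the intersection of line YB and line FN ⇒ C = (1/2, 1/2)
3. J is the midpoint of CN ⇒ J = (1/4, 1/4)
through N parallel to JY: direction (3/4, -1/4); meets FY at E = (3, -1)
E = F + t·(Y−F) with t = 4

t = 4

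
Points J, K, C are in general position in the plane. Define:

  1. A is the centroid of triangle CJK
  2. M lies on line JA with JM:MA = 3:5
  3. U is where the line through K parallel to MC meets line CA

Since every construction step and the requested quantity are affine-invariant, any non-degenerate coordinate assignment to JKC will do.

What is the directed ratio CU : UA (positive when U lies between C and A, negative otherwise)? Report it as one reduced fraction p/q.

CU:UA = -18/13

Assign J = (0, 0), K = (1, 0), C = (0, 1) — the answer is frame-independent, so this choice is without loss of generality.
1. A is the centroid of triangle CJK ⇒ A = (1/3, 1/3)
2. M lies on line JA with JM:MA = 3:5 ⇒ M = (1/8, 1/8)
3. U is where the line through K parallel to MC meets line CA ⇒ U = (6/5, -7/5)
U = C + t·(A−C) with t = 18/5, so CU:UA = t:(1−t) = 18/5:-13/5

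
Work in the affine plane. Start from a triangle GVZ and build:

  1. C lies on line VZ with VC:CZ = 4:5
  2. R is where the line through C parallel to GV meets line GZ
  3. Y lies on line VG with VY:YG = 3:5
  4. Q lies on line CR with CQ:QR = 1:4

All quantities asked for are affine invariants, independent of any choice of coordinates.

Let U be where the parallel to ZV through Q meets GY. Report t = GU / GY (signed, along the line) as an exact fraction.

t = 64/45

Choose coordinates G = (0, 0), V = (1, 0), Z = (0, 1).
1. C lies on line VZ with VC:CZ = 4:5 ⇒ C = (5/9, 4/9)
2. R is where the line through C parallel to GV meets line GZ ⇒ R = (0, 4/9)
3. Y lies on line VG with VY:YG = 3:5 ⇒ Y = (5/8, 0)
4. Q lies on line CR with CQ:QR = 1:4 ⇒ Q = (4/9, 4/9)
through Q parallel to ZV: direction (1, -1); meets GY at U = (8/9, 0)
U = G + t·(Y−G) with t = 64/45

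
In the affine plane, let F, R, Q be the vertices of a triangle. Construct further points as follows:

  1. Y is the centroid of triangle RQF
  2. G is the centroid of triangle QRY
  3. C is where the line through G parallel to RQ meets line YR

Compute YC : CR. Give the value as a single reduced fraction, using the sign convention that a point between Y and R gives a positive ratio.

Assign F = (0, 0), R = (1, 0), Q = (0, 1) — the answer is frame-independent, so this choice is without loss of generality.
1. Y is the centroid of triangle RQF ⇒ Y = (1/3, 1/3)
2. G is the centroid of triangle QRY ⇒ G = (4/9, 4/9)
3. C is where the line through G parallel to RQ meets line YR ⇒ C = (7/9, 1/9)
C = Y + t·(R−Y) with t = 2/3, so YC:CR = t:(1−t) = 2/3:1/3

YC:CR = 2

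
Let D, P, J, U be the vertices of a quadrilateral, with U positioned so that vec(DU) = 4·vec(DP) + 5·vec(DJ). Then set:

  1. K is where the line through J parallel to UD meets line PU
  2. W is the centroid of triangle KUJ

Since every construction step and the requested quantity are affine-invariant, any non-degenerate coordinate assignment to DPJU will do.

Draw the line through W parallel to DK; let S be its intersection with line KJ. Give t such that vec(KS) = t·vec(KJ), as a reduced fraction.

t = 1/8

Set D = (0, 0), P = (1, 0), J = (0, 1), U = (4, 5); any affine frame gives the same invariant.
1. K is where the line through J parallel to UD meets line PU ⇒ K = (32/5, 9)
2. W is the centroid of triangle KUJ ⇒ W = (52/15, 5)
through W parallel to DK: direction (32/5, 9); meets KJ at S = (28/5, 8)
S = K + t·(J−K) with t = 1/8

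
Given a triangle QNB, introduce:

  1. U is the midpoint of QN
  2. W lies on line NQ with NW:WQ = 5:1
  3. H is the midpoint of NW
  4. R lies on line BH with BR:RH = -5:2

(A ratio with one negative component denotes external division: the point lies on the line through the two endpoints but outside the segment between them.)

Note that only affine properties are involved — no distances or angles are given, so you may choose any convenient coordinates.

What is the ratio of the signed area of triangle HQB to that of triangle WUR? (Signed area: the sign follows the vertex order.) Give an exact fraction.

[HQB]:[WUR] = 21/8

Choose coordinates Q = (0, 0), N = (1, 0), B = (0, 1).
1. U is the midpoint of QN ⇒ U = (1/2, 0)
2. W lies on line NQ with NW:WQ = 5:1 ⇒ W = (1/6, 0)
3. H is the midpoint of NW ⇒ H = (7/12, 0)
4. R lies on line BH with BR:RH = -5:2 ⇒ R = (35/36, -2/3)
2·[HQB] = -7/12, 2·[WUR] = -2/9
[HQB]:[WUR] = -7/12:-2/9 = 21/8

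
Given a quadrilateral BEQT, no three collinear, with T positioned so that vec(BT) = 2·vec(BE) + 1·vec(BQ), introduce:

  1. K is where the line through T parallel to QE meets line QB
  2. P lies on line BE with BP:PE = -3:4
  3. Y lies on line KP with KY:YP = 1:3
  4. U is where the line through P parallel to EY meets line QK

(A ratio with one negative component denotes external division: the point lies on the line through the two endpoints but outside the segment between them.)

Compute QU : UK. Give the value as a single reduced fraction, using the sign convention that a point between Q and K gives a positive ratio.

QU:UK = -17/24

Set B = (0, 0), E = (1, 0), Q = (0, 1), T = (2, 1); any affine frame gives the same invariant.
1. K is where the line through T parallel to QE meets line QB ⇒ K = (0, 3)
2. P lies on line BE with BP:PE = -3:4 ⇒ P = (-3, 0)
3. Y lies on line KP with KY:YP = 1:3 ⇒ Y = (-3/4, 9/4)
4. U is where the line through P parallel to EY meets line QK ⇒ U = (0, -27/7)
U = Q + t·(K−Q) with t = -17/7, so QU:UK = t:(1−t) = -17/7:24/7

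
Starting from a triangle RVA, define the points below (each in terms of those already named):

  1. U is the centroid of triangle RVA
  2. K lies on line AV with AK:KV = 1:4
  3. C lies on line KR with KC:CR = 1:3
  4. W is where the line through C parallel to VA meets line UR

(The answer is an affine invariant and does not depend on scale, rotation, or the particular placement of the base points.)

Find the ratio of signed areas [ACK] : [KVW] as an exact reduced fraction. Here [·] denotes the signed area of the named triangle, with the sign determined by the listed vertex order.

[ACK]:[KVW] = -1/4

Set R = (0, 0), V = (1, 0), A = (0, 1); any affine frame gives the same invariant.
1. U is the centroid of triangle RVA ⇒ U = (1/3, 1/3)
2. K lies on line AV with AK:KV = 1:4 ⇒ K = (1/5, 4/5)
3. C lies on line KR with KC:CR = 1:3 ⇒ C = (3/20, 3/5)
4. W is where the line through C parallel to VA meets line UR ⇒ W = (3/8, 3/8)
2·[ACK] = 1/20, 2·[KVW] = -1/5
[ACK]:[KVW] = 1/20:-1/5 = -1/4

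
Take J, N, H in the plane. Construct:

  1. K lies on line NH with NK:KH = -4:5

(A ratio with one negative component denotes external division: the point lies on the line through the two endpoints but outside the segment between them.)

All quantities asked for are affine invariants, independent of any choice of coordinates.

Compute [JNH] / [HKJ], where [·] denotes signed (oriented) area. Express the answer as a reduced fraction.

Assign J = (0, 0), N = (1, 0), H = (0, 1) — the answer is frame-independent, so this choice is without loss of generality.
1. K lies on line NH with NK:KH = -4:5 ⇒ K = (5, -4)
2·[JNH] = 1, 2·[HKJ] = -5
[JNH]:[HKJ] = 1:-5 = -1/5

[JNH]:[HKJ] = -1/5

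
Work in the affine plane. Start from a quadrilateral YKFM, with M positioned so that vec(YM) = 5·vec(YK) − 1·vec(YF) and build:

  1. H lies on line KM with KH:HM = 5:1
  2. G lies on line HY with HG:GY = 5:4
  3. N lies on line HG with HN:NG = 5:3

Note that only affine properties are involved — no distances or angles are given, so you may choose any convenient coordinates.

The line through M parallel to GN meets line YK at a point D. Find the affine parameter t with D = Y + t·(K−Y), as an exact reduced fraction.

Assign Y = (0, 0), K = (1, 0), F = (0, 1), M = (5, -1) — the answer is frame-independent, so this choice is without loss of generality.
1. H lies on line KM with KH:HM = 5:1 ⇒ H = (13/3, -5/6)
2. G lies on line HY with HG:GY = 5:4 ⇒ G = (52/27, -10/27)
3. N lies on line HG with HN:NG = 5:3 ⇒ N = (611/216, -235/432)
through M parallel to GN: direction (65/72, -25/144); meets YK at D = (-1/5, 0)
D = Y + t·(K−Y) with t = -1/5

t = -1/5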